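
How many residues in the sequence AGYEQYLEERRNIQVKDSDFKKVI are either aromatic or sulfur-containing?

Aromatic: F, W, Y. Sulfur-containing: C, M.
Aromatic residues here: Y3, Y6, F20 (3).
Sulfur-containing residues here: none (0).
The two groups share no amino acid, so total = 3 + 0 = 3.

3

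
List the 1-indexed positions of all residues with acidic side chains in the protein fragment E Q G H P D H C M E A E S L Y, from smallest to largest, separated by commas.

Only D (aspartate) and E (glutamate) carry a side-chain carboxylic acid.
Matching residues: E1, D6, E10, E12.

1, 6, 10, 12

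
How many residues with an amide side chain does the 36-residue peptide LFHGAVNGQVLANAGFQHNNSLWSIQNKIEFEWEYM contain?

Only N (asparagine) and Q (glutamine) carry a side-chain carboxamide.
Matching residues: N7, Q9, N13, Q17, N19, N20, Q26, N27.

8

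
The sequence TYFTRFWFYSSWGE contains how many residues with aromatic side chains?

7

F, W, and Y each carry an aromatic ring on the side chain.
Matching residues: Y2, F3, F6, W7, F8, Y9, W12.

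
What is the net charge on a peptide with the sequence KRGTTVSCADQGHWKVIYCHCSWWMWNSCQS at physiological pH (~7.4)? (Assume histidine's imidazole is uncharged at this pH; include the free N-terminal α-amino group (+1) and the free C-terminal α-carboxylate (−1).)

+2

Near pH 7.4, K and R contribute +1 each, D and E contribute −1 each, and every other side chain (His included, as stated) is uncharged.
Positive (K, R): K1, R2, K15 → +3.
Negative (D, E): D10 → −1.
The N-terminus (+1) and C-terminus (−1) cancel.
Net charge = (+3) + (−1) = +2.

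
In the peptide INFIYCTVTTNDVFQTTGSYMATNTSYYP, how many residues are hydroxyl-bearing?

Serine (S), threonine (T), and tyrosine (Y) each carry a hydroxyl group on the side chain.
Matching residues: Y5, T7, T9, T10, T16, T17, S19, Y20, T23, T25, S26, Y27, Y28.

13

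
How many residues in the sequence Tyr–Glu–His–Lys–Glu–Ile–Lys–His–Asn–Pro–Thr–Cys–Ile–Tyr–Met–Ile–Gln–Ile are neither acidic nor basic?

12

Acidic: D, E. Basic: K, R, H. All other residues are neither.
Matching residues: Tyr1, Ile6, Asn9, Pro10, Thr11, Cys12, Ile13, Tyr14, Met15, Ile16, Gln17, Ile18.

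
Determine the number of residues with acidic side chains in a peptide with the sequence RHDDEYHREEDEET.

8

Only D (aspartate) and E (glutamate) carry a side-chain carboxylic acid.
Matching residues: D3, D4, E5, E9, E10, D11, E12, E13.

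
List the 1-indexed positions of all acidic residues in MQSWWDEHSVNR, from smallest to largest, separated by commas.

The acidic residues are Asp (D) and Glu (E), whose side chains end in a carboxylate group.
Matching residues: D6, E7.

6, 7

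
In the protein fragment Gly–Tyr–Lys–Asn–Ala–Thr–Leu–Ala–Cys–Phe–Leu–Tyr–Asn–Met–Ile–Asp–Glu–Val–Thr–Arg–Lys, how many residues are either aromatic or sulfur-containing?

Aromatic: F, W, Y. Sulfur-containing: C, M.
Aromatic residues here: Tyr2, Phe10, Tyr12 (3).
Sulfur-containing residues here: Cys9, Met14 (2).
The two groups share no amino acid, so total = 3 + 2 = 5.

5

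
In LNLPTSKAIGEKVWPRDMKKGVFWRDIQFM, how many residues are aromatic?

4

F, W, and Y each carry an aromatic ring on the side chain.
Matching residues: W14, F23, W24, F29.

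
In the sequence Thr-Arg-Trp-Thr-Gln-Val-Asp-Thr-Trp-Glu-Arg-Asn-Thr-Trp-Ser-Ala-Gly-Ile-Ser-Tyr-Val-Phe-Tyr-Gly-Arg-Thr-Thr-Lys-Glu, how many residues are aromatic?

6

F, W, and Y each carry an aromatic ring on the side chain.
Matching residues: Trp3, Trp9, Trp14, Tyr20, Phe22, Tyr23.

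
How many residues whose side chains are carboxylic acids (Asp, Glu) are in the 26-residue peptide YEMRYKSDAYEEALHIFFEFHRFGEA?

Matching residues: E2, D8, E11, E12, E19, E25.

6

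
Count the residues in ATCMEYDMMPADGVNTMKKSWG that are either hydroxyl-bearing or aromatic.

5

Hydroxyl-bearing: S, T, Y. Aromatic: F, W, Y.
Hydroxyl-bearing residues here: T2, Y6, T16, S20 (4).
Aromatic residues here: Y6, W21 (2).
Y is in both groups, so the 1 Y residue must not be double-counted.
Total = 4 + 2 − 1 = 5.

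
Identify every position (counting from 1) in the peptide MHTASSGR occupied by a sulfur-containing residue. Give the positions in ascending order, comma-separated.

The sulfur-bearing residues are cysteine (–SH) and methionine (–S–CH₃).
Matching residues: M1.

1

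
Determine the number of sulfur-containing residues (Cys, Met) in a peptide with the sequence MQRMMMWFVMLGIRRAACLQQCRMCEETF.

Matching residues: M1, M4, M5, M6, M10, C18, C22, M24, C25.

9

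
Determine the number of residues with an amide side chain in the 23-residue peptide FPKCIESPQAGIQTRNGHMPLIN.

4

Asparagine (N) and glutamine (Q) have uncharged amide side chains.
Matching residues: Q9, Q13, N16, N23.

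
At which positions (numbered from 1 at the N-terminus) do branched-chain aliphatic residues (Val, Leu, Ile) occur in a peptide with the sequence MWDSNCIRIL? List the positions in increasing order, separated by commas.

Matching residues: I7, I9, L10.

7, 9, 10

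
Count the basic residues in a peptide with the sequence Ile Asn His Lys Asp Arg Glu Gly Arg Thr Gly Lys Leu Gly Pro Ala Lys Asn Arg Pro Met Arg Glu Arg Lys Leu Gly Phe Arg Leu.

11

The basic amino acids are Lys (K), Arg (R), and His (H).
Matching residues: His3, Lys4, Arg6, Arg9, Lys12, Lys17, Arg19, Arg22, Arg24, Lys25, Arg29.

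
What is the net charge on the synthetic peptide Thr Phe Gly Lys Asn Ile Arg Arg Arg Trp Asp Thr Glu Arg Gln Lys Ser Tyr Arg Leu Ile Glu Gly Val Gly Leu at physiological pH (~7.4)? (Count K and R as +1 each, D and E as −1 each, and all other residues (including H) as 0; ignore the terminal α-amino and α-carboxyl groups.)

Positive (K, R): Lys4, Arg7, Arg8, Arg9, Arg14, Lys16, Arg19 → +7.
Negative (D, E): Asp11, Glu13, Glu22 → −3.
Net charge = (+7) + (−3) = +4.

+4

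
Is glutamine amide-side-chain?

Asparagine (N) and glutamine (Q) have uncharged amide side chains.
Glutamine is in this group.

Yes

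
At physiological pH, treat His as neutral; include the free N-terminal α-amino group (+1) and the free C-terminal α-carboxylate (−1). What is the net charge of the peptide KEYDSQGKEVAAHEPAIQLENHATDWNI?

The side chains ionized at physiological pH are Lys/Arg (+1) and Asp/Glu (−1); with His treated as neutral, nothing else contributes.
Positive (K, R): K1, K8 → +2.
Negative (D, E): E2, D4, E9, E14, E20, D25 → −6.
The N-terminus (+1) and C-terminus (−1) cancel.
Net charge = (+2) + (−6) = −4.

-4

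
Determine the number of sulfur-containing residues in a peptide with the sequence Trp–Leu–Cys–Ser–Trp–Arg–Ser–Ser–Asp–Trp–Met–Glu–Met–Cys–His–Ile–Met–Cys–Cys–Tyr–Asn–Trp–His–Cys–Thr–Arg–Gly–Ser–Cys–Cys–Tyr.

Cysteine (C, thiol) and methionine (M, thioether) are the two sulfur-containing amino acids.
Matching residues: Cys3, Met11, Met13, Cys14, Met17, Cys18, Cys19, Cys24, Cys29, Cys30.

10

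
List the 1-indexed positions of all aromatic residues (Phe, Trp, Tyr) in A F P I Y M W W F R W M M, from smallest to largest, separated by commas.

Matching residues: F2, Y5, W7, W8, F9, W11.

2, 5, 7, 8, 9, 11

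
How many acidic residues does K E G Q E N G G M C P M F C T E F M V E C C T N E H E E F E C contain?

The acidic residues are Asp (D) and Glu (E), whose side chains end in a carboxylate group.
Matching residues: E2, E5, E16, E20, E25, E27, E28, E30.

8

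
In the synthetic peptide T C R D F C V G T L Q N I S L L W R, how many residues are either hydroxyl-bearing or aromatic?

Hydroxyl-bearing: S, T, Y. Aromatic: F, W, Y.
Hydroxyl-bearing residues here: T1, T9, S14 (3).
Aromatic residues here: F5, W17 (2).
(Y belongs to both groups, but none appear in this sequence.) Total = 3 + 2 = 5.

5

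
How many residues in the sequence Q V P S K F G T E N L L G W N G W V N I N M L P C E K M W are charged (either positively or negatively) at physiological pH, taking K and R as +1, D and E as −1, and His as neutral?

Charged side chains at pH ~7.4: K, R (positive); D, E (negative).
Matching residues: K5, E9, E26, K27.

4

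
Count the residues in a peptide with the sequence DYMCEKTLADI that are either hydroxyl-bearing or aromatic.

2

Hydroxyl-bearing: S, T, Y. Aromatic: F, W, Y.
Hydroxyl-bearing residues here: Y2, T7 (2).
Aromatic residues here: Y2 (1).
Y is in both groups, so the 1 Y residue must not be double-counted.
Total = 2 + 1 − 1 = 2.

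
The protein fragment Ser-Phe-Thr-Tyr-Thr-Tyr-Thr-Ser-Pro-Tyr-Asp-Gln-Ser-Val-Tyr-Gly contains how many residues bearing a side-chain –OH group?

10

Serine (S), threonine (T), and tyrosine (Y) each carry a hydroxyl group on the side chain.
Matching residues: Ser1, Thr3, Tyr4, Thr5, Tyr6, Thr7, Ser8, Tyr10, Ser13, Tyr15.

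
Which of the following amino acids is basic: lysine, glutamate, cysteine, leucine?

lysine

Lysine (K), arginine (R), and histidine (H) have basic, nitrogen-containing side chains.
Of the listed options, only lysine belongs to this group.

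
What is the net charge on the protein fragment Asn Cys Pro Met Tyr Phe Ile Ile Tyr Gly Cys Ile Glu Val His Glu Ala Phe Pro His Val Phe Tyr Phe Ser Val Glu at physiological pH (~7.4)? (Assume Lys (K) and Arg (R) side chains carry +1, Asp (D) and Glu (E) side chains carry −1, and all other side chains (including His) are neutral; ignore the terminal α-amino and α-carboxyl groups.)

-3

Positive (K, R): none → +0.
Negative (D, E): Glu13, Glu16, Glu27 → −3.
Net charge = (+0) + (−3) = −3.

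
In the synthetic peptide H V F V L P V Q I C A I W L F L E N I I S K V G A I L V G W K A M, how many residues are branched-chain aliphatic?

Valine (V), leucine (L), and isoleucine (I) are the branched-chain amino acids.
Matching residues: V2, V4, L5, V7, I9, I12, L14, L16, I19, I20, V23, I26, L27, V28.

14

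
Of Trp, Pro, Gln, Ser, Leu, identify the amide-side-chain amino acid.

The amide-side-chain residues are Asn (N) and Gln (Q).
Of the listed options, only Gln belongs to this group.

Gln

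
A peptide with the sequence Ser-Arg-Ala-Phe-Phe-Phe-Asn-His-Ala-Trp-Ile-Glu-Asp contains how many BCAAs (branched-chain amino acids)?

Valine (V), leucine (L), and isoleucine (I) are the branched-chain amino acids.
Matching residues: Ile11.

1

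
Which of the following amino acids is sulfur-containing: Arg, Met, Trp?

The sulfur-bearing residues are cysteine (–SH) and methionine (–S–CH₃).
Of the listed options, only Met belongs to this group.

Met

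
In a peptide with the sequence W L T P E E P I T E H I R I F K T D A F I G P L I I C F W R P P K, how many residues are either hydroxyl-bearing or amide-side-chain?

3

Hydroxyl-bearing: S, T, Y. Amide-side-chain: N, Q.
Hydroxyl-bearing residues here: T3, T9, T17 (3).
Amide-side-chain residues here: none (0).
The two groups share no amino acid, so total = 3 + 0 = 3.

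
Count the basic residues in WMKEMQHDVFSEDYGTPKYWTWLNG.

The basic amino acids are Lys (K), Arg (R), and His (H).
Matching residues: K3, H7, K18.

3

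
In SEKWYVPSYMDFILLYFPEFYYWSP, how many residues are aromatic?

10

The aromatic amino acids are Phe (F, benzyl), Trp (W, indole), and Tyr (Y, phenol).
Matching residues: W4, Y5, Y9, F12, Y16, F17, F20, Y21, Y22, W23.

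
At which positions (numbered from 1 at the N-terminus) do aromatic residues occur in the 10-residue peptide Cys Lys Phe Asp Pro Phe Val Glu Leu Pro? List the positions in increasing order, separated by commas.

3, 6

The aromatic amino acids are Phe (F, benzyl), Trp (W, indole), and Tyr (Y, phenol).
Matching residues: Phe3, Phe6.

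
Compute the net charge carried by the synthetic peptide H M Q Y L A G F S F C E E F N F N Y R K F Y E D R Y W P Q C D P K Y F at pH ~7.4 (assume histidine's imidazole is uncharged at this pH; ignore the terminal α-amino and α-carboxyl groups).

-1

The side chains ionized at physiological pH are Lys/Arg (+1) and Asp/Glu (−1); with His treated as neutral, nothing else contributes.
Positive (K, R): R19, K20, R25, K33 → +4.
Negative (D, E): E12, E13, E23, D24, D31 → −5.
Net charge = (+4) + (−5) = −1.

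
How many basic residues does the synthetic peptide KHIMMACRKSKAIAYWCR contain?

6

The basic amino acids are Lys (K), Arg (R), and His (H).
Matching residues: K1, H2, R8, K9, K11, R18.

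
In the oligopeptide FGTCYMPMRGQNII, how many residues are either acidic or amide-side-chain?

Acidic: D, E. Amide-side-chain: N, Q.
Acidic residues here: none (0).
Amide-side-chain residues here: Q11, N12 (2).
The two groups share no amino acid, so total = 0 + 2 = 2.

2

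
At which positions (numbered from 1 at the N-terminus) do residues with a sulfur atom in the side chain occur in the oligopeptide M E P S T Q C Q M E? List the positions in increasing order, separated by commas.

1, 7, 9

Only Cys (C) and Met (M) have a sulfur atom in the side chain.
Matching residues: M1, C7, M9.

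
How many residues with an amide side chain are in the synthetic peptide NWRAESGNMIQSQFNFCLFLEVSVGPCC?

The amide-side-chain residues are Asn (N) and Gln (Q).
Matching residues: N1, N8, Q11, Q13, N15.

5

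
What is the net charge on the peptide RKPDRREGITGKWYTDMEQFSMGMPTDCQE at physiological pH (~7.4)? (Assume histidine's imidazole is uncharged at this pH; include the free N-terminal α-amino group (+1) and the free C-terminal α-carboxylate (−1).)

Near pH 7.4, K and R contribute +1 each, D and E contribute −1 each, and every other side chain (His included, as stated) is uncharged.
Positive (K, R): R1, K2, R5, R6, K12 → +5.
Negative (D, E): D4, E7, D16, E18, D27, E30 → −6.
The N-terminus (+1) and C-terminus (−1) cancel.
Net charge = (+5) + (−6) = −1.

-1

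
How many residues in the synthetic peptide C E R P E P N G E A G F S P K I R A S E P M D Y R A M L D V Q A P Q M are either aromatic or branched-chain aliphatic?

Aromatic: F, W, Y. Branched-chain aliphatic: I, L, V.
Aromatic residues here: F12, Y24 (2).
Branched-chain aliphatic residues here: I16, L28, V30 (3).
The two groups share no amino acid, so total = 2 + 3 = 5.

5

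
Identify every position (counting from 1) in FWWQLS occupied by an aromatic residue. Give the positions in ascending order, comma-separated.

Matching residues: F1, W2, W3.

1, 2, 3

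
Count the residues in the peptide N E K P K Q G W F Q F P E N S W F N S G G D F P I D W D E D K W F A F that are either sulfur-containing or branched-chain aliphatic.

Sulfur-containing: C, M. Branched-chain aliphatic: I, L, V.
Sulfur-containing residues here: none (0).
Branched-chain aliphatic residues here: I25 (1).
The two groups share no amino acid, so total = 0 + 1 = 1.

1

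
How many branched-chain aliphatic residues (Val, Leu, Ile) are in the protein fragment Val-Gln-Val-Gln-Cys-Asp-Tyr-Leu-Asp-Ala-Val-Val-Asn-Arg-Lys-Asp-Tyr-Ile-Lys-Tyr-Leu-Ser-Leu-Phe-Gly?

Matching residues: Val1, Val3, Leu8, Val11, Val12, Ile18, Leu21, Leu23.

8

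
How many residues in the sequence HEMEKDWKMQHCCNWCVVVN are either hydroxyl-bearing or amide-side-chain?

3

Hydroxyl-bearing: S, T, Y. Amide-side-chain: N, Q.
Hydroxyl-bearing residues here: none (0).
Amide-side-chain residues here: Q10, N14, N20 (3).
The two groups share no amino acid, so total = 0 + 3 = 3.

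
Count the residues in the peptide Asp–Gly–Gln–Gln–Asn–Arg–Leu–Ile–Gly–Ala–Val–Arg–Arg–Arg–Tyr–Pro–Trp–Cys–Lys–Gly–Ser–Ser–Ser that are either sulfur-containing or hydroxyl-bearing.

Sulfur-containing: C, M. Hydroxyl-bearing: S, T, Y.
Sulfur-containing residues here: Cys18 (1).
Hydroxyl-bearing residues here: Tyr15, Ser21, Ser22, Ser23 (4).
The two groups share no amino acid, so total = 1 + 4 = 5.

5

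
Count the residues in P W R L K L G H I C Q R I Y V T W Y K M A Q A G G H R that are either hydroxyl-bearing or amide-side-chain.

5

Hydroxyl-bearing: S, T, Y. Amide-side-chain: N, Q.
Hydroxyl-bearing residues here: Y14, T16, Y18 (3).
Amide-side-chain residues here: Q11, Q22 (2).
The two groups share no amino acid, so total = 3 + 2 = 5.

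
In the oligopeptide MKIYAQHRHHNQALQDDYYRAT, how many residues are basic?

6

The basic amino acids are Lys (K), Arg (R), and His (H).
Matching residues: K2, H7, R8, H9, H10, R20.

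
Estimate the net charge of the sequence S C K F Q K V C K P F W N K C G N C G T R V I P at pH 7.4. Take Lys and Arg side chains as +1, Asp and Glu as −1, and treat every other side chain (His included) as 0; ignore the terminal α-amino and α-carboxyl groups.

+5

Positive (K, R): K3, K6, K9, K14, R21 → +5.
Negative (D, E): none → −0.
Net charge = (+5) + (−0) = +5.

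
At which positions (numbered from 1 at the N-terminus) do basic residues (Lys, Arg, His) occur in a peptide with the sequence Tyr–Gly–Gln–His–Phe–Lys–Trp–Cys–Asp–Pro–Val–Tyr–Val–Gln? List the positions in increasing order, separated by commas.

Matching residues: His4, Lys6.

4, 6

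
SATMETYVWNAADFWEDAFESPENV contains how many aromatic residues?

5

The aromatic amino acids are Phe (F, benzyl), Trp (W, indole), and Tyr (Y, phenol).
Matching residues: Y7, W9, F14, W15, F19.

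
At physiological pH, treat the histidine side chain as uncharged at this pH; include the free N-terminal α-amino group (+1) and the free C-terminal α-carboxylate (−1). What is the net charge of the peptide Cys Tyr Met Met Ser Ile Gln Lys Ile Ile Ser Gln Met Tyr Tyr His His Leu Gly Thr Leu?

+1

At pH ~7.4 the Lys and Arg side chains are protonated (+1), the Asp and Glu side chains are deprotonated (−1), and with His taken as neutral all other side chains carry no charge.
Positive (K, R): Lys8 → +1.
Negative (D, E): none → −0.
The N-terminus (+1) and C-terminus (−1) cancel.
Net charge = (+1) + (−0) = +1.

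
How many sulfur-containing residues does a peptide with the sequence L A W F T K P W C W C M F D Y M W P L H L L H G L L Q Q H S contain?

The sulfur-bearing residues are cysteine (–SH) and methionine (–S–CH₃).
Matching residues: C9, C11, M12, M16.

4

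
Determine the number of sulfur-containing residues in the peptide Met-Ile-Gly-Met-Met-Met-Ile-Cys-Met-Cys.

7

Cysteine (C, thiol) and methionine (M, thioether) are the two sulfur-containing amino acids.
Matching residues: Met1, Met4, Met5, Met6, Cys8, Met9, Cys10.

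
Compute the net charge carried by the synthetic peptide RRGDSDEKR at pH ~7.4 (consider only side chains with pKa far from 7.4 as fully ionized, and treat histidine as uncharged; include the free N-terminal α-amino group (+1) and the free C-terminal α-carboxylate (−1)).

+1

Near pH 7.4, K and R contribute +1 each, D and E contribute −1 each, and every other side chain (His included, as stated) is uncharged.
Positive (K, R): R1, R2, K8, R9 → +4.
Negative (D, E): D4, D6, E7 → −3.
The N-terminus (+1) and C-terminus (−1) cancel.
Net charge = (+4) + (−3) = +1.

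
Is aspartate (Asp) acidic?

Aspartate (D) and glutamate (E) have carboxylic-acid side chains and are the acidic amino acids.
Aspartate is in this group.

Yes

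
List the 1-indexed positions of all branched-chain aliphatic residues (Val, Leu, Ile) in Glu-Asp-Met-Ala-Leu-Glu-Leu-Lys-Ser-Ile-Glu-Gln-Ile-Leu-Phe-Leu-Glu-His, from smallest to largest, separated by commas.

5, 7, 10, 13, 14, 16

Matching residues: Leu5, Leu7, Ile10, Ile13, Leu14, Leu16.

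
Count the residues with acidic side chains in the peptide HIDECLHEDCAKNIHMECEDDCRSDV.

Only D (aspartate) and E (glutamate) carry a side-chain carboxylic acid.
Matching residues: D3, E4, E8, D9, E17, E19, D20, D21, D25.

9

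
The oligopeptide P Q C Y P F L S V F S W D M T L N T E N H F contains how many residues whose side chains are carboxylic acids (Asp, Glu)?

2

Matching residues: D13, E19.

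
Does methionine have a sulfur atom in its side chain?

Only Cys (C) and Met (M) have a sulfur atom in the side chain.
Methionine is in this group.

Yes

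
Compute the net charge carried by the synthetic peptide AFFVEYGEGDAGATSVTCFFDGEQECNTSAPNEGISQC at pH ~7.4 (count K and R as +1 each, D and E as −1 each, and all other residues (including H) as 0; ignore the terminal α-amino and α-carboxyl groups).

Positive (K, R): none → +0.
Negative (D, E): E5, E8, D10, D21, E23, E25, E33 → −7.
Net charge = (+0) + (−7) = −7.

-7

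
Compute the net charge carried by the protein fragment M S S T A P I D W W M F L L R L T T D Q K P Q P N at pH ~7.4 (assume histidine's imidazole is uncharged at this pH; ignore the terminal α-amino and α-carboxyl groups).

At pH ~7.4 the Lys and Arg side chains are protonated (+1), the Asp and Glu side chains are deprotonated (−1), and with His taken as neutral all other side chains carry no charge.
Positive (K, R): R15, K21 → +2.
Negative (D, E): D8, D19 → −2.
Net charge = (+2) + (−2) = 0.

0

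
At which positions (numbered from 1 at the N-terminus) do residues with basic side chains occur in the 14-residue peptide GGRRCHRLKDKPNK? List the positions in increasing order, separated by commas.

3, 4, 6, 7, 9, 11, 14

Lysine (K), arginine (R), and histidine (H) have basic, nitrogen-containing side chains.
Matching residues: R3, R4, H6, R7, K9, K11, K14.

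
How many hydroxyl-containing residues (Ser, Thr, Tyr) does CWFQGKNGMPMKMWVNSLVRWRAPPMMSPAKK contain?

2

Matching residues: S17, S28.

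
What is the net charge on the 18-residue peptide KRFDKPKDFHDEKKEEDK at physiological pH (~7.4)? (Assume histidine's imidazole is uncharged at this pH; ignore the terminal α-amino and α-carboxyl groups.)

0

At pH ~7.4 the Lys and Arg side chains are protonated (+1), the Asp and Glu side chains are deprotonated (−1), and with His taken as neutral all other side chains carry no charge.
Positive (K, R): K1, R2, K5, K7, K13, K14, K18 → +7.
Negative (D, E): D4, D8, D11, E12, E15, E16, D17 → −7.
Net charge = (+7) + (−7) = 0.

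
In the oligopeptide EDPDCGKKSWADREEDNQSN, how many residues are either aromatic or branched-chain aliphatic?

1

Aromatic: F, W, Y. Branched-chain aliphatic: I, L, V.
Aromatic residues here: W10 (1).
Branched-chain aliphatic residues here: none (0).
The two groups share no amino acid, so total = 1 + 0 = 1.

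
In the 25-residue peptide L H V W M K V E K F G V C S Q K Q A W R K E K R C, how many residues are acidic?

Only D (aspartate) and E (glutamate) carry a side-chain carboxylic acid.
Matching residues: E8, E22.

2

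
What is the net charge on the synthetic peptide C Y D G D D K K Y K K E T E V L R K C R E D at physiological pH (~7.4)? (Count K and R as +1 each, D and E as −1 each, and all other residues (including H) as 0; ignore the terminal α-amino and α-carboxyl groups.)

Positive (K, R): K7, K8, K10, K11, R17, K18, R20 → +7.
Negative (D, E): D3, D5, D6, E12, E14, E21, D22 → −7.
Net charge = (+7) + (−7) = 0.

0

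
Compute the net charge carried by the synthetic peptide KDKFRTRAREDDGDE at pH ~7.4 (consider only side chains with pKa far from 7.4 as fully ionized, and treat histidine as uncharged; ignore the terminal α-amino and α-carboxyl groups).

-1

At pH ~7.4 the Lys and Arg side chains are protonated (+1), the Asp and Glu side chains are deprotonated (−1), and with His taken as neutral all other side chains carry no charge.
Positive (K, R): K1, K3, R5, R7, R9 → +5.
Negative (D, E): D2, E10, D11, D12, D14, E15 → −6.
Net charge = (+5) + (−6) = −1.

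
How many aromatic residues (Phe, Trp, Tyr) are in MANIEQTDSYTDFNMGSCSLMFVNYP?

4

Matching residues: Y10, F13, F22, Y25.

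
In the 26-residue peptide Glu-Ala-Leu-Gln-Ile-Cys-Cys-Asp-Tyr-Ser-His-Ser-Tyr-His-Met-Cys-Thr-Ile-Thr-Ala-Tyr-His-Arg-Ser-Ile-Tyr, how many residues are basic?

4

Lysine (K), arginine (R), and histidine (H) have basic, nitrogen-containing side chains.
Matching residues: His11, His14, His22, Arg23.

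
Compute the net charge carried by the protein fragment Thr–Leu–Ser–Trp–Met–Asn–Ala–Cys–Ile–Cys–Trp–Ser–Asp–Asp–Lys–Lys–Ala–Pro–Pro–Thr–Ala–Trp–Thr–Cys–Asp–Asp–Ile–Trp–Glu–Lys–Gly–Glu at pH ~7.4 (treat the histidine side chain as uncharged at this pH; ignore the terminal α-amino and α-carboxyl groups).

The side chains ionized at physiological pH are Lys/Arg (+1) and Asp/Glu (−1); with His treated as neutral, nothing else contributes.
Positive (K, R): Lys15, Lys16, Lys30 → +3.
Negative (D, E): Asp13, Asp14, Asp25, Asp26, Glu29, Glu32 → −6.
Net charge = (+3) + (−6) = −3.

-3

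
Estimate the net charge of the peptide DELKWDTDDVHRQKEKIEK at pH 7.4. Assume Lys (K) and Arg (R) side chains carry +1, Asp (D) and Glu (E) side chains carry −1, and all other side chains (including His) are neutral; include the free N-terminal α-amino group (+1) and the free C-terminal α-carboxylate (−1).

Positive (K, R): K4, R12, K14, K16, K19 → +5.
Negative (D, E): D1, E2, D6, D8, D9, E15, E18 → −7.
The N-terminus (+1) and C-terminus (−1) cancel.
Net charge = (+5) + (−7) = −2.

-2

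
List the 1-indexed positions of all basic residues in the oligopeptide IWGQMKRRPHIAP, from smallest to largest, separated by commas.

Lysine (K), arginine (R), and histidine (H) have basic, nitrogen-containing side chains.
Matching residues: K6, R7, R8, H10.

6, 7, 8, 10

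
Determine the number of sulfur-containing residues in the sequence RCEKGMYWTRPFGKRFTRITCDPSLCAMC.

6

Only Cys (C) and Met (M) have a sulfur atom in the side chain.
Matching residues: C2, M6, C21, C26, M28, C29.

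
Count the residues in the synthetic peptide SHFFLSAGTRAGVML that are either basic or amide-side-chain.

Basic: H, K, R. Amide-side-chain: N, Q.
Basic residues here: H2, R10 (2).
Amide-side-chain residues here: none (0).
The two groups share no amino acid, so total = 2 + 0 = 2.

2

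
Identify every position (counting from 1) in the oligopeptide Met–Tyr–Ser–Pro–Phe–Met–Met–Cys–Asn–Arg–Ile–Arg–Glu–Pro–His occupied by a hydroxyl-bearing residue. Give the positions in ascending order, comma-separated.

Matching residues: Tyr2, Ser3.

2, 3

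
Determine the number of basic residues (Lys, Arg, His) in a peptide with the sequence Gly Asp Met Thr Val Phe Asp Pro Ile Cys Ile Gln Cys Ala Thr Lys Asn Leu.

1

Matching residues: Lys16.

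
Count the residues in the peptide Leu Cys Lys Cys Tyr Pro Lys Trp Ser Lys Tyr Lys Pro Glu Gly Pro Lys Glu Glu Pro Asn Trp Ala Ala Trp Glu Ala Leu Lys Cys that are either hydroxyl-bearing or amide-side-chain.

Hydroxyl-bearing: S, T, Y. Amide-side-chain: N, Q.
Hydroxyl-bearing residues here: Tyr5, Ser9, Tyr11 (3).
Amide-side-chain residues here: Asn21 (1).
The two groups share no amino acid, so total = 3 + 1 = 4.

4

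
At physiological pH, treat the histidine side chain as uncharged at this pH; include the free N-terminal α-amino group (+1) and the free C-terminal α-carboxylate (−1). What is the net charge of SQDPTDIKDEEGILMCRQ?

At pH ~7.4 the Lys and Arg side chains are protonated (+1), the Asp and Glu side chains are deprotonated (−1), and with His taken as neutral all other side chains carry no charge.
Positive (K, R): K8, R17 → +2.
Negative (D, E): D3, D6, D9, E10, E11 → −5.
The N-terminus (+1) and C-terminus (−1) cancel.
Net charge = (+2) + (−5) = −3.

-3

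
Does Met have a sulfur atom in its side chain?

Yes

Only Cys (C) and Met (M) have a sulfur atom in the side chain.
Methionine is in this group.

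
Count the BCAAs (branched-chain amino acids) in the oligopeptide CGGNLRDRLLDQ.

The BCAAs are Val, Leu, and Ile — aliphatic side chains with a branch point.
Matching residues: L5, L9, L10.

3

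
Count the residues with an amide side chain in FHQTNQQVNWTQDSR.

6

Only N (asparagine) and Q (glutamine) carry a side-chain carboxamide.
Matching residues: Q3, N5, Q6, Q7, N9, Q12.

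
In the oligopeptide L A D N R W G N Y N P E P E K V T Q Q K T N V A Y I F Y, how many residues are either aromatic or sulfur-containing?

5

Aromatic: F, W, Y. Sulfur-containing: C, M.
Aromatic residues here: W6, Y9, Y25, F27, Y28 (5).
Sulfur-containing residues here: none (0).
The two groups share no amino acid, so total = 5 + 0 = 5.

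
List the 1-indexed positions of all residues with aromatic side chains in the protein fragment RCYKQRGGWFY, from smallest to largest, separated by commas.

Phenylalanine (F), tryptophan (W), and tyrosine (Y) have aromatic ring side chains.
Matching residues: Y3, W9, F10, Y11.

3, 9, 10, 11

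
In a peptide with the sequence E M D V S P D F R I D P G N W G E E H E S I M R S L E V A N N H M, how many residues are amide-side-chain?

3

Only N (asparagine) and Q (glutamine) carry a side-chain carboxamide.
Matching residues: N14, N30, N31.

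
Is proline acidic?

Aspartate (D) and glutamate (E) have carboxylic-acid side chains and are the acidic amino acids.
Proline is not in this group.

No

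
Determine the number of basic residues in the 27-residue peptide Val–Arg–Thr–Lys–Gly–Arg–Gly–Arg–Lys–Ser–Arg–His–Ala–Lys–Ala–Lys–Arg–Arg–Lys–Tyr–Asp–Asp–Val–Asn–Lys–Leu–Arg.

K, R, and H are the three residues with basic side chains (ε-amine, guanidinium, and imidazole respectively).
Matching residues: Arg2, Lys4, Arg6, Arg8, Lys9, Arg11, His12, Lys14, Lys16, Arg17, Arg18, Lys19, Lys25, Arg27.

14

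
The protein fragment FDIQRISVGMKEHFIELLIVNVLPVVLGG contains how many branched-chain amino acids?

Valine (V), leucine (L), and isoleucine (I) are the branched-chain amino acids.
Matching residues: I3, I6, V8, I15, L17, L18, I19, V20, V22, L23, V25, V26, L27.

13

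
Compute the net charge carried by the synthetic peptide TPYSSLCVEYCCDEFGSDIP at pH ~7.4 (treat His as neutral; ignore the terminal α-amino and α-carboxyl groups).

The side chains ionized at physiological pH are Lys/Arg (+1) and Asp/Glu (−1); with His treated as neutral, nothing else contributes.
Positive (K, R): none → +0.
Negative (D, E): E9, D13, E14, D18 → −4.
Net charge = (+0) + (−4) = −4.

-4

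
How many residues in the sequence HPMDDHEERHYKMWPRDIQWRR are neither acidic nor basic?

9

Acidic: D, E. Basic: K, R, H. All other residues are neither.
Matching residues: P2, M3, Y11, M13, W14, P15, I18, Q19, W20.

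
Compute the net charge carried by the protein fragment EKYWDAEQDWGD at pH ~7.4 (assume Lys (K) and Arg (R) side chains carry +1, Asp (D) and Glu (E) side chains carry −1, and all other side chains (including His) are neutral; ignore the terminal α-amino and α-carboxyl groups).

-4

Positive (K, R): K2 → +1.
Negative (D, E): E1, D5, E7, D9, D12 → −5.
Net charge = (+1) + (−5) = −4.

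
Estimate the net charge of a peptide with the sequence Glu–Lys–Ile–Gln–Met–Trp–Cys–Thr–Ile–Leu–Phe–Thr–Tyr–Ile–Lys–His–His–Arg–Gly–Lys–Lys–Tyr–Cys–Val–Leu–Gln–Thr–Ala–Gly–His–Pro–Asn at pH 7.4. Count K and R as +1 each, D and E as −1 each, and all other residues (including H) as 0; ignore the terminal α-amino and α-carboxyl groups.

Positive (K, R): Lys2, Lys15, Arg18, Lys20, Lys21 → +5.
Negative (D, E): Glu1 → −1.
Net charge = (+5) + (−1) = +4.

+4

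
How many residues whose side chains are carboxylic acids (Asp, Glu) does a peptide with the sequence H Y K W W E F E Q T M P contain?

Matching residues: E6, E8.

2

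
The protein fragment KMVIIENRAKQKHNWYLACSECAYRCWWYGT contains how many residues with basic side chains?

6

The basic amino acids are Lys (K), Arg (R), and His (H).
Matching residues: K1, R8, K10, K12, H13, R25.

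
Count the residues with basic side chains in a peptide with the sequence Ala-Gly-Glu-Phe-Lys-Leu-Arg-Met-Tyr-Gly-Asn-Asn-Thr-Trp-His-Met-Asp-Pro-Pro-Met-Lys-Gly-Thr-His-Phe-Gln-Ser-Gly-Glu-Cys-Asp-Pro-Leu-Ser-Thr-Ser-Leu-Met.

K, R, and H are the three residues with basic side chains (ε-amine, guanidinium, and imidazole respectively).
Matching residues: Lys5, Arg7, His15, Lys21, His24.

5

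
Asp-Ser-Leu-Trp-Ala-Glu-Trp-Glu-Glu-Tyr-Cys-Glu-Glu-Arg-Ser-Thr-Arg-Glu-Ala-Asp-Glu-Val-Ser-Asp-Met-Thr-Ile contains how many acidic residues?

10

The acidic residues are Asp (D) and Glu (E), whose side chains end in a carboxylate group.
Matching residues: Asp1, Glu6, Glu8, Glu9, Glu12, Glu13, Glu18, Asp20, Glu21, Asp24.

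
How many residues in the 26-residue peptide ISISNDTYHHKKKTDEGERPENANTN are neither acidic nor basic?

15

Acidic: D, E. Basic: K, R, H. All other residues are neither.
Matching residues: I1, S2, I3, S4, N5, T7, Y8, T14, G17, P20, N22, A23, N24, T25, N26.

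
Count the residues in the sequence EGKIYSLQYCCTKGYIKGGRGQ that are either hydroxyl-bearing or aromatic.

Hydroxyl-bearing: S, T, Y. Aromatic: F, W, Y.
Hydroxyl-bearing residues here: Y5, S6, Y9, T12, Y15 (5).
Aromatic residues here: Y5, Y9, Y15 (3).
Y is in both groups, so the 3 Y residues must not be double-counted.
Total = 5 + 3 − 3 = 5.

5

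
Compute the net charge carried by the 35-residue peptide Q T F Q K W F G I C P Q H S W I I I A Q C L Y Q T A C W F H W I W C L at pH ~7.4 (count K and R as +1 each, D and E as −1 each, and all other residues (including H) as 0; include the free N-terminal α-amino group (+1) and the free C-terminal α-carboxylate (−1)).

+1

Positive (K, R): K5 → +1.
Negative (D, E): none → −0.
The N-terminus (+1) and C-terminus (−1) cancel.
Net charge = (+1) + (−0) = +1.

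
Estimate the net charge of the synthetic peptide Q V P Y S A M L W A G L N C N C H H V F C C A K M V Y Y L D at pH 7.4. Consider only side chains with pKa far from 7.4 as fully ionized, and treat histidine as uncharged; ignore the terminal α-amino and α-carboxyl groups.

0

Near pH 7.4, K and R contribute +1 each, D and E contribute −1 each, and every other side chain (His included, as stated) is uncharged.
Positive (K, R): K24 → +1.
Negative (D, E): D30 → −1.
Net charge = (+1) + (−1) = 0.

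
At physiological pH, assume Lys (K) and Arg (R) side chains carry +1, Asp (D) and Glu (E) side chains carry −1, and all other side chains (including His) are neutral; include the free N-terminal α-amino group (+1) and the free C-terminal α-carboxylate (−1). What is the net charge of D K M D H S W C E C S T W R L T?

-1

Positive (K, R): K2, R14 → +2.
Negative (D, E): D1, D4, E9 → −3.
The N-terminus (+1) and C-terminus (−1) cancel.
Net charge = (+2) + (−3) = −1.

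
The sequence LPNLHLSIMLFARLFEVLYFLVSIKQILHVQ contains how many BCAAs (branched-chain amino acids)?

14

The BCAAs are Val, Leu, and Ile — aliphatic side chains with a branch point.
Matching residues: L1, L4, L6, I8, L10, L14, V17, L18, L21, V22, I24, I27, L28, V30.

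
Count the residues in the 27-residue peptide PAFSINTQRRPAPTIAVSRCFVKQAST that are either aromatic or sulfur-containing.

3

Aromatic: F, W, Y. Sulfur-containing: C, M.
Aromatic residues here: F3, F21 (2).
Sulfur-containing residues here: C20 (1).
The two groups share no amino acid, so total = 2 + 1 = 3.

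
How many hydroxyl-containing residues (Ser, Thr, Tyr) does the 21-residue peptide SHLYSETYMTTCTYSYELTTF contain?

Matching residues: S1, Y4, S5, T7, Y8, T10, T11, T13, Y14, S15, Y16, T19, T20.

13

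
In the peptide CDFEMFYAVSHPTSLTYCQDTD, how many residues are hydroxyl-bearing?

7

Serine (S), threonine (T), and tyrosine (Y) each carry a hydroxyl group on the side chain.
Matching residues: Y7, S10, T13, S14, T16, Y17, T21.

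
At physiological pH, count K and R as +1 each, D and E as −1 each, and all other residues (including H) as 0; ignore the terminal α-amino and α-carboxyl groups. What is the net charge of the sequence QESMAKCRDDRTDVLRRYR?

+2

Positive (K, R): K6, R8, R11, R16, R17, R19 → +6.
Negative (D, E): E2, D9, D10, D13 → −4.
Net charge = (+6) + (−4) = +2.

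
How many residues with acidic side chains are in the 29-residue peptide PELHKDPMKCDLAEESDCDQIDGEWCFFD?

Aspartate (D) and glutamate (E) have carboxylic-acid side chains and are the acidic amino acids.
Matching residues: E2, D6, D11, E14, E15, D17, D19, D22, E24, D29.

10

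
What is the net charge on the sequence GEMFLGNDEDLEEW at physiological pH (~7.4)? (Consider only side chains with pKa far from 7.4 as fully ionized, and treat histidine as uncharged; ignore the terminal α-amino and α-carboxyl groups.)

-6

At pH ~7.4 the Lys and Arg side chains are protonated (+1), the Asp and Glu side chains are deprotonated (−1), and with His taken as neutral all other side chains carry no charge.
Positive (K, R): none → +0.
Negative (D, E): E2, D8, E9, D10, E12, E13 → −6.
Net charge = (+0) + (−6) = −6.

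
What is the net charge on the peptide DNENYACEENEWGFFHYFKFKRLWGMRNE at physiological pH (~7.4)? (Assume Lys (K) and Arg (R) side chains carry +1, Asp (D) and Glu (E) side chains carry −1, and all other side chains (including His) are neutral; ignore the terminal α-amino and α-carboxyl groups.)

-2

Positive (K, R): K19, K21, R22, R27 → +4.
Negative (D, E): D1, E3, E8, E9, E11, E29 → −6.
Net charge = (+4) + (−6) = −2.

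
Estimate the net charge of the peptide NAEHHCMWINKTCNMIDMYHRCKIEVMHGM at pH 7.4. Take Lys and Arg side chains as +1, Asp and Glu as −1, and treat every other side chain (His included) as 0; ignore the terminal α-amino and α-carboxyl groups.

Positive (K, R): K11, R21, K23 → +3.
Negative (D, E): E3, D17, E25 → −3.
Net charge = (+3) + (−3) = 0.

0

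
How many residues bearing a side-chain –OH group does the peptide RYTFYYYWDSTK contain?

The –OH-bearing residues are Ser, Thr (aliphatic alcohols), and Tyr (phenol).
Matching residues: Y2, T3, Y5, Y6, Y7, S10, T11.

7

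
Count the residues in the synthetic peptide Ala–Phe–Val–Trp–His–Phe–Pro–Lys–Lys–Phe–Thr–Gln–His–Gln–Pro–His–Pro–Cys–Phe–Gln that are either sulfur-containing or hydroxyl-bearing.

2

Sulfur-containing: C, M. Hydroxyl-bearing: S, T, Y.
Sulfur-containing residues here: Cys18 (1).
Hydroxyl-bearing residues here: Thr11 (1).
The two groups share no amino acid, so total = 1 + 1 = 2.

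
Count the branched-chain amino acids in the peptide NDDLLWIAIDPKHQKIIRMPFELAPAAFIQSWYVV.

The BCAAs are Val, Leu, and Ile — aliphatic side chains with a branch point.
Matching residues: L4, L5, I7, I9, I16, I17, L23, I29, V34, V35.

10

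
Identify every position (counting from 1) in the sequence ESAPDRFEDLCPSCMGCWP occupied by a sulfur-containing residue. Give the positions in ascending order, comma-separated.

The sulfur-bearing residues are cysteine (–SH) and methionine (–S–CH₃).
Matching residues: C11, C14, M15, C17.

11, 14, 15, 17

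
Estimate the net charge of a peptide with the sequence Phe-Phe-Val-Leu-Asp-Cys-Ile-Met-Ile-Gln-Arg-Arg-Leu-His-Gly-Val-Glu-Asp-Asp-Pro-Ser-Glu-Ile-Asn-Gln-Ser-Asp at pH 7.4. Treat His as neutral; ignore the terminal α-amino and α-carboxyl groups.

Near pH 7.4, K and R contribute +1 each, D and E contribute −1 each, and every other side chain (His included, as stated) is uncharged.
Positive (K, R): Arg11, Arg12 → +2.
Negative (D, E): Asp5, Glu17, Asp18, Asp19, Glu22, Asp27 → −6.
Net charge = (+2) + (−6) = −4.

-4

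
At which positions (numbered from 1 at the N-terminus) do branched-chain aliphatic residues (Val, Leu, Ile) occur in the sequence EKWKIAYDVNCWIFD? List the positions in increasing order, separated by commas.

5, 9, 13

Matching residues: I5, V9, I13.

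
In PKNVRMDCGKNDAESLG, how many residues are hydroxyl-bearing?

The –OH-bearing residues are Ser, Thr (aliphatic alcohols), and Tyr (phenol).
Matching residues: S15.

1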